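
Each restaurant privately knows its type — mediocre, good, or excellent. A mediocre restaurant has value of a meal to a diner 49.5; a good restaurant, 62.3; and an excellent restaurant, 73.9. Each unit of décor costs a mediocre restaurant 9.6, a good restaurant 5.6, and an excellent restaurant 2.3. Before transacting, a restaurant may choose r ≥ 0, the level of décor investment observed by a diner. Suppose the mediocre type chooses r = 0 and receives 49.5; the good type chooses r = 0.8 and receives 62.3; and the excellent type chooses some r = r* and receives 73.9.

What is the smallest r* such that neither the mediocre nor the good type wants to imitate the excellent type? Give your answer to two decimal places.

Mediocre type (on-path payoff 49.5) won't mimic when 49.5 ≥ 73.9 − 9.6·r*, i.e. r* ≥ 2.54.
Good type (on-path payoff 62.3 − 5.6×0.8 = 57.82) won't mimic when 57.82 ≥ 73.9 − 5.6·r*, i.e. r* ≥ 2.87.
Both must hold, so r* = max(2.54, 2.87) = 2.87. The good type's constraint binds.

2.87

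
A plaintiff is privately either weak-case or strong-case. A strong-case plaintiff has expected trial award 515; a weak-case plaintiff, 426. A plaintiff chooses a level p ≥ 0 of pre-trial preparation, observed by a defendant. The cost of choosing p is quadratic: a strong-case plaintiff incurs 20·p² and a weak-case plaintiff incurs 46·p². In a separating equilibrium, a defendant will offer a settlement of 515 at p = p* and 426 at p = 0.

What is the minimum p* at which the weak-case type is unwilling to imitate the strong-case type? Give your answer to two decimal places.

The weak-case type at p = 0 receives 426; imitating at p* yields 515 − 46·p*².
Indifference: 426 = 515 − 46·p*², so p*² = (515 − 426) / 46 ≈ 1.9348.
p* = √1.9348 ≈ 1.39.

1.39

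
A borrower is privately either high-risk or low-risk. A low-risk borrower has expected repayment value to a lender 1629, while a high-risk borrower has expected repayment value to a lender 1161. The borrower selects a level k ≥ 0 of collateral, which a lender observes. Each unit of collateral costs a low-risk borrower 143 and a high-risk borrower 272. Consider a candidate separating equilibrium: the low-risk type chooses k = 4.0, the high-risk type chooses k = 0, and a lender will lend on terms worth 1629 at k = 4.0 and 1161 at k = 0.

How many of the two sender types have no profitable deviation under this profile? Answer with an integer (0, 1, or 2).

High-risk type: stay at 0 → 1161; mimic → 1629 − 272 × 4.0 = 541. IC holds (1161 ≥ 541).
Low-risk type: signal → 1629 − 143 × 4.0 = 1057; deviate to 0 → 1161. IC fails (1057 < 1161).
1 of 2 constraints hold, so this profile is not an equilibrium.

1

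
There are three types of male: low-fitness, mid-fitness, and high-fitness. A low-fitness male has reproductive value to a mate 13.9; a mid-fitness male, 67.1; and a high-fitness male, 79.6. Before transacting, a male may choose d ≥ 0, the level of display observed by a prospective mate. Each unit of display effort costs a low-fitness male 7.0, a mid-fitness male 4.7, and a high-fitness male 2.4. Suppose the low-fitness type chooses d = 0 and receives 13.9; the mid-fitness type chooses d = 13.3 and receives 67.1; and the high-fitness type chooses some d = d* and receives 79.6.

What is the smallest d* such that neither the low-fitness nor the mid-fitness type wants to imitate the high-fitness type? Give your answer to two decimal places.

Mid-fitness type (on-path payoff 67.1 − 4.7×13.3 = 4.59) won't mimic when 4.59 ≥ 79.6 − 4.7·d*, i.e. d* ≥ 15.96.
Low-fitness type (on-path payoff 13.9) won't mimic when 13.9 ≥ 79.6 − 7.0·d*, i.e. d* ≥ 9.39.
Both must hold, so d* = max(9.39, 15.96) = 15.96. The mid-fitness type's constraint binds.

15.96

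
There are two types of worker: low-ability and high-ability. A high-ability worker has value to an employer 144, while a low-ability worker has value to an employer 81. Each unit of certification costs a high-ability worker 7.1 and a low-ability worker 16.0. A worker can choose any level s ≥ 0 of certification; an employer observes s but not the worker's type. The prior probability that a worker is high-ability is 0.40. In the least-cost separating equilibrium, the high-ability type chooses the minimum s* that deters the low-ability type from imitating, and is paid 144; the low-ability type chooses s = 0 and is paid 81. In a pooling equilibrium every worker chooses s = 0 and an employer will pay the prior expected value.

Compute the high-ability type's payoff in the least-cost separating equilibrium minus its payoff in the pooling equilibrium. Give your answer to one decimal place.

Least-cost separating signal: s* solves 81 = 144 − 16.0·s*, so s* = (144 − 81)/16.0 = 3.9375.
High-ability type's separating payoff: 144 − 7.1 × s* = 144 − 7.1 × (144 − 81)/16.0 = 144 − 447.3/16.0 ≈ 116.044.
Pooling payoff: 0.40 × 144 + 0.60 × 81 = 106.2.
Difference: 116.044 − 106.2 = 9.844, i.e. 9.8 to one decimal place.
The high-ability type prefers to separate.

9.8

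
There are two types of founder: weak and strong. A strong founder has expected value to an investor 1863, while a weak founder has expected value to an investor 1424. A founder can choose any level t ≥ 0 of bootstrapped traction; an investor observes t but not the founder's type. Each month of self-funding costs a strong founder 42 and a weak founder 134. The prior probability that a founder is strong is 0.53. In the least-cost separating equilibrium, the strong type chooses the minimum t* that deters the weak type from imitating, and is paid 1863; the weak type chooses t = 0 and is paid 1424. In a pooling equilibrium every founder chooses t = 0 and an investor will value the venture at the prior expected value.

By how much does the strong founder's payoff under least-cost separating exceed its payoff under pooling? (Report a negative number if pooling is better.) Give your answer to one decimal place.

Least-cost separating signal: t* solves 1424 = 1863 − 134·t*, so t* = (1863 − 1424)/134 ≈ 3.2761.
Strong type's separating payoff: 1863 − 42 × t* = 1863 − 42 × (1863 − 1424)/134 = 1863 − 18438/134 ≈ 1725.403.
Pooling payoff: 0.53 × 1863 + 0.47 × 1424 = 1656.67.
Difference: 1725.403 − 1656.67 = 68.733, i.e. 68.7 to one decimal place.
The strong type prefers to separate.

68.7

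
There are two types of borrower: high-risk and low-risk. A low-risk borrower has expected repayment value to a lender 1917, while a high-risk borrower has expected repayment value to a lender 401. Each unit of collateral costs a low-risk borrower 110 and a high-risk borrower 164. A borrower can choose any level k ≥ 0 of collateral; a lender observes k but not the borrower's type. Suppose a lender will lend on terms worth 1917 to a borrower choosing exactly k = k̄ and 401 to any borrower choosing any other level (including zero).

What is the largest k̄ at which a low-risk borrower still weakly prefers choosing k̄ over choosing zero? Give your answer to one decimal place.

Choosing k̄ yields the low-risk type 1917 − 110·k̄; choosing zero yields 401.
The low-risk type is indifferent at 1917 − 110·k̄ = 401, i.e. k̄ = (1917 − 401) / 110 ≈ 13.8.
For any k̄ above 13.8 the low-risk type would rather pool at zero, so separation collapses.

13.8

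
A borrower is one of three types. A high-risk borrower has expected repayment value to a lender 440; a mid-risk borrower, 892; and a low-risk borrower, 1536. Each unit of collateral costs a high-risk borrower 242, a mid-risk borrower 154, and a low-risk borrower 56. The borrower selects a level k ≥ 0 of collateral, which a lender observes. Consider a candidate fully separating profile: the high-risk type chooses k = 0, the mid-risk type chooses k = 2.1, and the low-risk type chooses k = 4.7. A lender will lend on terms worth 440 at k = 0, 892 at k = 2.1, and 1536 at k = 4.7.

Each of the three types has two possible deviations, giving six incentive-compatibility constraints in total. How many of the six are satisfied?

5

Mid-risk (own payoff 892 − 154×2.1 = 568.6): to k=0 gives 440 → no gain ✓; to k=4.7 gives 1536 − 154×4.7 = 812.2 → profitable ✗.
Low-risk (own payoff 1536 − 56×4.7 = 1272.8): to k=0 gives 440 → no gain ✓; to k=2.1 gives 892 − 56×2.1 = 774.4 → no gain ✓.
High-risk (own payoff 440): to k=2.1 gives 892 − 242×2.1 = 383.8 → no gain ✓; to k=4.7 gives 1536 − 242×4.7 = 398.6 → no gain ✓.
5 of the 6 constraints hold; not an equilibrium.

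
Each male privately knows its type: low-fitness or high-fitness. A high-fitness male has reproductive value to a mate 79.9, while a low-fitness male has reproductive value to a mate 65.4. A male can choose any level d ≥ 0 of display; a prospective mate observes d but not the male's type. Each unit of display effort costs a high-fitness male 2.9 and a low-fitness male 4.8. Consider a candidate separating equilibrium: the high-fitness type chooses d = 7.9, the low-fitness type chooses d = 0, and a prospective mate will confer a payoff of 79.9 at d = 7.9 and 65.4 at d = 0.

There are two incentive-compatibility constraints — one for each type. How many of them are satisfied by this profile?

Low-fitness type: stay at 0 → 65.4; mimic → 79.9 − 4.8 × 7.9 = 41.98. IC holds (65.4 ≥ 41.98).
High-fitness type: signal → 79.9 − 2.9 × 7.9 = 56.99; deviate to 0 → 65.4. IC fails (56.99 < 65.4).
1 of 2 constraints hold, so this profile is not an equilibrium.

1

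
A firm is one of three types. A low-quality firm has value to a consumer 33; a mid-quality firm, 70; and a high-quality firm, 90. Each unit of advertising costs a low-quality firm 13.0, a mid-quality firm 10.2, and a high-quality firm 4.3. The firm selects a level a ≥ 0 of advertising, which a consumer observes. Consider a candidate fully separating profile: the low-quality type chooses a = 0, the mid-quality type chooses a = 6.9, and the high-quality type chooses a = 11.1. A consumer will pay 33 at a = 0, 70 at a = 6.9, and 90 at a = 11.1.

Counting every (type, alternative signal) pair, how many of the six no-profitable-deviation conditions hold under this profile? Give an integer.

Low-quality (own payoff 33): to a=6.9 gives 70 − 13.0×6.9 = -19.7 → no gain ✓; to a=11.1 gives 90 − 13.0×11.1 = -54.3 → no gain ✓.
Mid-quality (own payoff 70 − 10.2×6.9 = -0.38): to a=0 gives 33 → profitable ✗; to a=11.1 gives 90 − 10.2×11.1 = -23.22 → no gain ✓.
High-quality (own payoff 90 − 4.3×11.1 = 42.27): to a=0 gives 33 → no gain ✓; to a=6.9 gives 70 − 4.3×6.9 = 40.33 → no gain ✓.
5 of the 6 constraints hold; not an equilibrium.

5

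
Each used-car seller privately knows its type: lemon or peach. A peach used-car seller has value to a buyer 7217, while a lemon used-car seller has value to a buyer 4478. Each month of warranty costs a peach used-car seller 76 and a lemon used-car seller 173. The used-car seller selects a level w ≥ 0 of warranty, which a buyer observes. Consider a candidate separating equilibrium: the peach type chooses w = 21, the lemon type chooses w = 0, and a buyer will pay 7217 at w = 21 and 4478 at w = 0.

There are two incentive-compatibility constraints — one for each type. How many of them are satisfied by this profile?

Lemon type: stay at 0 → 4478; mimic → 7217 − 173 × 21 = 3584. IC holds (4478 ≥ 3584).
Peach type: signal → 7217 − 76 × 21 = 5621; deviate to 0 → 4478. IC holds (5621 ≥ 4478).
2 of 2 constraints hold, so this is a separating equilibrium.

2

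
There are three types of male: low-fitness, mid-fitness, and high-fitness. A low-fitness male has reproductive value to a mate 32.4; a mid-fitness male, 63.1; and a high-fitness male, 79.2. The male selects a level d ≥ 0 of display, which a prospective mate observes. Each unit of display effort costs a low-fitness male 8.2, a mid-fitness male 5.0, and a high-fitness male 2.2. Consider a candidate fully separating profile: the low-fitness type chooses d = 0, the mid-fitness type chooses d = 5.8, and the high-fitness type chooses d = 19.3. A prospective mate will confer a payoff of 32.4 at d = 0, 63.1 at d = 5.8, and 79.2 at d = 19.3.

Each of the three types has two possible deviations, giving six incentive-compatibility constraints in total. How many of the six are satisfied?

High-fitness (own payoff 79.2 − 2.2×19.3 = 36.74): to d=0 gives 32.4 → no gain ✓; to d=5.8 gives 63.1 − 2.2×5.8 = 50.34 → profitable ✗.
Mid-fitness (own payoff 63.1 − 5.0×5.8 = 34.1): to d=0 gives 32.4 → no gain ✓; to d=19.3 gives 79.2 − 5.0×19.3 = -17.3 → no gain ✓.
Low-fitness (own payoff 32.4): to d=5.8 gives 63.1 − 8.2×5.8 = 15.54 → no gain ✓; to d=19.3 gives 79.2 − 8.2×19.3 = -79.06 → no gain ✓.
5 of the 6 constraints hold; not an equilibrium.

5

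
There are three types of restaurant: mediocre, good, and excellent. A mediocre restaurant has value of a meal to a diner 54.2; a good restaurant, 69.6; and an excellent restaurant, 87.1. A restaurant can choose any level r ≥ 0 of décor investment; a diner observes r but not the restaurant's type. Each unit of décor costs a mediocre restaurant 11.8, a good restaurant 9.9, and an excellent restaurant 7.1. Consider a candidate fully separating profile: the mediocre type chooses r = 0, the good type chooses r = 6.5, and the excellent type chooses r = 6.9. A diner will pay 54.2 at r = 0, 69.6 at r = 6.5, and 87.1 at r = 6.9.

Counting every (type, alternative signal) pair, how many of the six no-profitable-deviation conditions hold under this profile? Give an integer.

3

Excellent (own payoff 87.1 − 7.1×6.9 = 38.11): to r=0 gives 54.2 → profitable ✗; to r=6.5 gives 69.6 − 7.1×6.5 = 23.45 → no gain ✓.
Good (own payoff 69.6 − 9.9×6.5 = 5.25): to r=0 gives 54.2 → profitable ✗; to r=6.9 gives 87.1 − 9.9×6.9 = 18.79 → profitable ✗.
Mediocre (own payoff 54.2): to r=6.5 gives 69.6 − 11.8×6.5 = -7.1 → no gain ✓; to r=6.9 gives 87.1 − 11.8×6.9 = 5.68 → no gain ✓.
3 of the 6 constraints hold; not an equilibrium.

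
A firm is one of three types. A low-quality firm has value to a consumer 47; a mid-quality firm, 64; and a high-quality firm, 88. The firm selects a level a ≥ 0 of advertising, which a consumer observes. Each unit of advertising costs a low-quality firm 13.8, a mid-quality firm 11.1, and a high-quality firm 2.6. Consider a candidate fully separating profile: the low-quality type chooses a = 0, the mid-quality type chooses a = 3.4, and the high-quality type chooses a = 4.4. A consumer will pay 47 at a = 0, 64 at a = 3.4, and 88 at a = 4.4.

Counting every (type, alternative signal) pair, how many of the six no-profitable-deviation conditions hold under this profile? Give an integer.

4

High-quality (own payoff 88 − 2.6×4.4 = 76.56): to a=0 gives 47 → no gain ✓; to a=3.4 gives 64 − 2.6×3.4 = 55.16 → no gain ✓.
Low-quality (own payoff 47): to a=3.4 gives 64 − 13.8×3.4 = 17.08 → no gain ✓; to a=4.4 gives 88 − 13.8×4.4 = 27.28 → no gain ✓.
Mid-quality (own payoff 64 − 11.1×3.4 = 26.26): to a=0 gives 47 → profitable ✗; to a=4.4 gives 88 − 11.1×4.4 = 39.16 → profitable ✗.
4 of the 6 constraints hold; not an equilibrium.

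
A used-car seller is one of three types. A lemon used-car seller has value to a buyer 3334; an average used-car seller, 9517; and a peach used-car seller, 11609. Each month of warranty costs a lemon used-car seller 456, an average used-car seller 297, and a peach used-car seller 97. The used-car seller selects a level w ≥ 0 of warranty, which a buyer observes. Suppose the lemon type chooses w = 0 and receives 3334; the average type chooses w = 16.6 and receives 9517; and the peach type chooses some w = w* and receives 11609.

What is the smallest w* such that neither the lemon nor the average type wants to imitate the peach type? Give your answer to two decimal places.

23.64

Lemon type (on-path payoff 3334) won't mimic when 3334 ≥ 11609 − 456·w*, i.e. w* ≥ 18.15.
Average type (on-path payoff 9517 − 297×16.6 = 4586.8) won't mimic when 4586.8 ≥ 11609 − 297·w*, i.e. w* ≥ 23.64.
Both must hold, so w* = max(18.15, 23.64) = 23.64. The average type's constraint binds.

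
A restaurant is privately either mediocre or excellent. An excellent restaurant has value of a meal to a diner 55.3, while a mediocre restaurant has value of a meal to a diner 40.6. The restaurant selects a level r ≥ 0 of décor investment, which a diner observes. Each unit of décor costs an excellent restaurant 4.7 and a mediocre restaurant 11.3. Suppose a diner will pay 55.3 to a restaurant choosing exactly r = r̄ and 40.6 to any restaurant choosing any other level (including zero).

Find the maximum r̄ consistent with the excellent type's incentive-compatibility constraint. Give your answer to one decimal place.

3.1

Choosing r̄ yields the excellent type 55.3 − 4.7·r̄; choosing zero yields 40.6.
The excellent type is indifferent at 55.3 − 4.7·r̄ = 40.6, i.e. r̄ = (55.3 − 40.6) / 4.7 ≈ 3.1.
For any r̄ above 3.1 the excellent type would rather pool at zero, so separation collapses.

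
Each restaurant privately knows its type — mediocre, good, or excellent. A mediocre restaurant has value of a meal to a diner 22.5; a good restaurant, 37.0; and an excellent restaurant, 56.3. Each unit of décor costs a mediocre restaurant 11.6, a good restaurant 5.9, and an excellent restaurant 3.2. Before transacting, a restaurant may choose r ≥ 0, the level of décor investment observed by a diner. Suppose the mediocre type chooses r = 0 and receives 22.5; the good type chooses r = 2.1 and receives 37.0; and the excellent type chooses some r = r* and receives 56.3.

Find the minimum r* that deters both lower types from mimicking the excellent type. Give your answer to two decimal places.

5.37

Good type (on-path payoff 37.0 − 5.9×2.1 = 24.61) won't mimic when 24.61 ≥ 56.3 − 5.9·r*, i.e. r* ≥ 5.37.
Mediocre type (on-path payoff 22.5) won't mimic when 22.5 ≥ 56.3 − 11.6·r*, i.e. r* ≥ 2.91.
Both must hold, so r* = max(2.91, 5.37) = 5.37. The good type's constraint binds.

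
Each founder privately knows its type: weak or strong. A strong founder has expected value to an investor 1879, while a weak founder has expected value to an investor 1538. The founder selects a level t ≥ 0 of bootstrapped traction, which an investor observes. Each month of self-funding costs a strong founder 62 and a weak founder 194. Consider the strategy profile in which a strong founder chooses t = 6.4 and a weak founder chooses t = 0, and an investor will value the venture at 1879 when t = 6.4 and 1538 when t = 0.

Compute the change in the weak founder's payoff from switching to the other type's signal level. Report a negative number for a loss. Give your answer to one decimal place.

-900.6

Playing t = 0 the weak founder receives 1538.
Deviating to t = 6.4 brings payment 1879 at cost 194 × 6.4 = 1241.6, netting 637.4.
Gain from deviating: 637.4 − 1538 = -900.6.
The gain is negative, so the weak type's incentive-compatibility constraint is satisfied.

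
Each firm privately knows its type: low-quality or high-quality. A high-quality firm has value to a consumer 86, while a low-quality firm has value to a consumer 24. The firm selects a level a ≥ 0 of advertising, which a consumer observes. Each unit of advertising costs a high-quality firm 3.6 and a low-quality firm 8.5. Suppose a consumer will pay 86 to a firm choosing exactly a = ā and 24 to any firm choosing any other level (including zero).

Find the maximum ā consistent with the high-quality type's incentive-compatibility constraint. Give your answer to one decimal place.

17.2

Choosing ā yields the high-quality type 86 − 3.6·ā; choosing zero yields 24.
The high-quality type is indifferent at 86 − 3.6·ā = 24, i.e. ā = (86 − 24) / 3.6 ≈ 17.2.
For any ā above 17.2 the high-quality type would rather pool at zero, so separation collapses.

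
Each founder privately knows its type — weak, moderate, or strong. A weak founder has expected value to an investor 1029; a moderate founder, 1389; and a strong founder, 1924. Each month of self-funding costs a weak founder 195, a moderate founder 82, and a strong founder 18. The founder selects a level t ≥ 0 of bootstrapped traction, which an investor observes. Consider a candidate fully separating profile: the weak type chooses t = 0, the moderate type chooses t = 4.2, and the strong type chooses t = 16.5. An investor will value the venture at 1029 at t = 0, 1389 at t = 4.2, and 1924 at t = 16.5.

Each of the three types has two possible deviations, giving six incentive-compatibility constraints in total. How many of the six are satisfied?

Strong (own payoff 1924 − 18×16.5 = 1627): to t=0 gives 1029 → no gain ✓; to t=4.2 gives 1389 − 18×4.2 = 1313.4 → no gain ✓.
Weak (own payoff 1029): to t=4.2 gives 1389 − 195×4.2 = 570 → no gain ✓; to t=16.5 gives 1924 − 195×16.5 = -1293.5 → no gain ✓.
Moderate (own payoff 1389 − 82×4.2 = 1044.6): to t=0 gives 1029 → no gain ✓; to t=16.5 gives 1924 − 82×16.5 = 571 → no gain ✓.
6 of the 6 constraints hold; this profile is a separating equilibrium.

6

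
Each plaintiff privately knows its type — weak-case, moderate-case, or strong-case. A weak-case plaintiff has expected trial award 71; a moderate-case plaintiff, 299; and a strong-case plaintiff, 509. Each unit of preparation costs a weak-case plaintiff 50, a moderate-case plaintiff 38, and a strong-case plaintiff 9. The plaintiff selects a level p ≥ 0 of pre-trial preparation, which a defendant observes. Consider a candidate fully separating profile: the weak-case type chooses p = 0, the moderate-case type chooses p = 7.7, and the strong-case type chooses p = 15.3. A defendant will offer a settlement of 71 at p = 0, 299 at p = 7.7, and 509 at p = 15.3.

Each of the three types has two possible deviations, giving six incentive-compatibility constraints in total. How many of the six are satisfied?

Weak-case (own payoff 71): to p=7.7 gives 299 − 50×7.7 = -86 → no gain ✓; to p=15.3 gives 509 − 50×15.3 = -256 → no gain ✓.
Moderate-case (own payoff 299 − 38×7.7 = 6.4): to p=0 gives 71 → profitable ✗; to p=15.3 gives 509 − 38×15.3 = -72.4 → no gain ✓.
Strong-case (own payoff 509 − 9×15.3 = 371.3): to p=0 gives 71 → no gain ✓; to p=7.7 gives 299 − 9×7.7 = 229.7 → no gain ✓.
5 of the 6 constraints hold; not an equilibrium.

5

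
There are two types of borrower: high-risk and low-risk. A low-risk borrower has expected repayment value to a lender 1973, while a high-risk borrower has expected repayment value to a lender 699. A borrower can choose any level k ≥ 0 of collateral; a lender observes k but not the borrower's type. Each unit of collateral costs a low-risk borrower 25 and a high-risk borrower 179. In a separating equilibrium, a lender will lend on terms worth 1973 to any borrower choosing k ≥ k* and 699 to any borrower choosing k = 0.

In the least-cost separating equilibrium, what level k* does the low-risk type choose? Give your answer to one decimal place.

A high-risk borrower choosing k = 0 receives 699.
Imitating at k* instead would pay 1973 at cost 179·k*, netting 1973 − 179·k*.
Indifference: 699 = 1973 − 179·k*, so k* = (1973 − 699) / 179 ≈ 7.1.
At k* the high-risk type's incentive constraint just binds; the low-risk type strictly prefers k* since its per-unit cost is lower.

7.1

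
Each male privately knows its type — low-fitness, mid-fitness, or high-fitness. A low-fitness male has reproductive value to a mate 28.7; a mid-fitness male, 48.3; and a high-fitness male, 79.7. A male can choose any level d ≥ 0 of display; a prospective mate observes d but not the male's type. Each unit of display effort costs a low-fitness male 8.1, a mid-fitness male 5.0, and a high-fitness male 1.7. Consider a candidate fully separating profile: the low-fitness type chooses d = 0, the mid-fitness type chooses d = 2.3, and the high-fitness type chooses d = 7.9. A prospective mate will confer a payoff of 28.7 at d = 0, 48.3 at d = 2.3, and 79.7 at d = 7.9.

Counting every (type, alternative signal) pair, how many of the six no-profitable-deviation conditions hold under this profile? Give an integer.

4

High-fitness (own payoff 79.7 − 1.7×7.9 = 66.27): to d=0 gives 28.7 → no gain ✓; to d=2.3 gives 48.3 − 1.7×2.3 = 44.39 → no gain ✓.
Mid-fitness (own payoff 48.3 − 5.0×2.3 = 36.8): to d=0 gives 28.7 → no gain ✓; to d=7.9 gives 79.7 − 5.0×7.9 = 40.2 → profitable ✗.
Low-fitness (own payoff 28.7): to d=2.3 gives 48.3 − 8.1×2.3 = 29.67 → profitable ✗; to d=7.9 gives 79.7 − 8.1×7.9 = 15.71 → no gain ✓.
4 of the 6 constraints hold; not an equilibrium.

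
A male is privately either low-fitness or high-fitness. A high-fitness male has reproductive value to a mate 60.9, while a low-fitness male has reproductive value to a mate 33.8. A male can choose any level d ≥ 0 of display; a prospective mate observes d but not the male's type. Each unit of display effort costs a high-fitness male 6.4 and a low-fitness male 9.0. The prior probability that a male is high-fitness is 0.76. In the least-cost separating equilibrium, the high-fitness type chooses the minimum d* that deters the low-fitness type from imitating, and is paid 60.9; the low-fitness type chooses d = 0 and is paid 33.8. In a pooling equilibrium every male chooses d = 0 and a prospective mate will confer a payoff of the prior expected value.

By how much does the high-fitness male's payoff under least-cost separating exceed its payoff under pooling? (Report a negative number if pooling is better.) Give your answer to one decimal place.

Least-cost separating signal: d* solves 33.8 = 60.9 − 9.0·d*, so d* = (60.9 − 33.8)/9.0 ≈ 3.0111.
High-fitness type's separating payoff: 60.9 − 6.4 × d* = 60.9 − 6.4 × (60.9 − 33.8)/9.0 = 60.9 − 173.44/9.0 ≈ 41.629.
Pooling payoff: 0.76 × 60.9 + 0.24 × 33.8 = 54.396.
Difference: 41.629 − 54.396 = -12.767, i.e. -12.8 to one decimal place.
The high-fitness type would prefer the pooling outcome.

-12.8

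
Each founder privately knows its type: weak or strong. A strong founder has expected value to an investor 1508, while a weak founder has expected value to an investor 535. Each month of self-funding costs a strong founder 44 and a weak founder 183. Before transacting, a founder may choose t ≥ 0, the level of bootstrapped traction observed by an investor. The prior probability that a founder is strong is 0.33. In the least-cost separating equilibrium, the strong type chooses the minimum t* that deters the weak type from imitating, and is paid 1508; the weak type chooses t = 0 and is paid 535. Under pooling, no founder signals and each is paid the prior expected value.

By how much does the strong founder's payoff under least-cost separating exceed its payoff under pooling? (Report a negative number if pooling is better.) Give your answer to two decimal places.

417.96

Least-cost separating signal: t* solves 535 = 1508 − 183·t*, so t* = (1508 − 535)/183 ≈ 5.3169.
Strong type's separating payoff: 1508 − 44 × t* = 1508 − 44 × (1508 − 535)/183 = 1508 − 42812/183 ≈ 1274.0546.
Pooling payoff: 0.33 × 1508 + 0.67 × 535 = 856.09.
Difference: 1274.0546 − 856.09 = 417.9646, i.e. 417.96 to two decimal places.
The strong type prefers to separate.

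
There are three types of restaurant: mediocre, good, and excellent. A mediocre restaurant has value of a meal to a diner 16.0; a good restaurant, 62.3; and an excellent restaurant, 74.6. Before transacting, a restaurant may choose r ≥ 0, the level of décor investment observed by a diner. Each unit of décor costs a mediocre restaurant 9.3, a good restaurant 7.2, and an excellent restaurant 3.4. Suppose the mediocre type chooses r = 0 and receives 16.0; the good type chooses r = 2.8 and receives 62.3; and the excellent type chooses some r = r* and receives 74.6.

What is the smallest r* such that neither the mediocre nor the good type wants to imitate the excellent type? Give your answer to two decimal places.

Good type (on-path payoff 62.3 − 7.2×2.8 = 42.14) won't mimic when 42.14 ≥ 74.6 − 7.2·r*, i.e. r* ≥ 4.51.
Mediocre type (on-path payoff 16.0) won't mimic when 16.0 ≥ 74.6 − 9.3·r*, i.e. r* ≥ 6.30.
Both must hold, so r* = max(6.30, 4.51) = 6.30. The mediocre type's constraint binds.

6.30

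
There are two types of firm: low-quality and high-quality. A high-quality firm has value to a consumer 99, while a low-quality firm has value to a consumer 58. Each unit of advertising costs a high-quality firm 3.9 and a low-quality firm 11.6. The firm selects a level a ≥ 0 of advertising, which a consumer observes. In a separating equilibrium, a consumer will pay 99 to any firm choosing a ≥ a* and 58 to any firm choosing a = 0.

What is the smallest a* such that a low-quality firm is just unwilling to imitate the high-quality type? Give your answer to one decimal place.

3.5

A low-quality firm choosing a = 0 receives 58.
Imitating at a* instead would pay 99 at cost 11.6·a*, netting 99 − 11.6·a*.
Indifference: 58 = 99 − 11.6·a*, so a* = (99 − 58) / 11.6 ≈ 3.5.
At a* the low-quality type's incentive constraint just binds; the high-quality type strictly prefers a* since its per-unit cost is lower.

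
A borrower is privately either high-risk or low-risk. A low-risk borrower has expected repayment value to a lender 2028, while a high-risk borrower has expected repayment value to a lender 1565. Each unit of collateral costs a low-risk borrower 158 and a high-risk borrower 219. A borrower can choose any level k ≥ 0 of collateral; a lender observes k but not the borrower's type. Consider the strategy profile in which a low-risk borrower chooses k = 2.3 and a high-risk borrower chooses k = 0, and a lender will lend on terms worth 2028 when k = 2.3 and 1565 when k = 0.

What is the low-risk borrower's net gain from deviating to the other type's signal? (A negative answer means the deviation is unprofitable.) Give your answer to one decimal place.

Playing k = 2.3 the low-risk borrower receives 2028 − 158 × 2.3 = 1664.6.
Deviating to k = 0 yields 1565 instead.
Gain from deviating: 1565 − 1664.6 = -99.6.
The gain is negative, so the low-risk type's incentive-compatibility constraint is satisfied.

-99.6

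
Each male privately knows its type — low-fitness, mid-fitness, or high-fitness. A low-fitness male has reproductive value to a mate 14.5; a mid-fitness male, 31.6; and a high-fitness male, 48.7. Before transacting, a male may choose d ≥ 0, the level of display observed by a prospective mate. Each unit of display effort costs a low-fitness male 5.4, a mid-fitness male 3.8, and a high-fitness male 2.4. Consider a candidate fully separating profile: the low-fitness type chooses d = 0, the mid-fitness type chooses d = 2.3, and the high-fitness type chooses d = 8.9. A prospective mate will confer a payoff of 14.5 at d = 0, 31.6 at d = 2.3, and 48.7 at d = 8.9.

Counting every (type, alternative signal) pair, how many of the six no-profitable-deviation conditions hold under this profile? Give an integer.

5

High-fitness (own payoff 48.7 − 2.4×8.9 = 27.34): to d=0 gives 14.5 → no gain ✓; to d=2.3 gives 31.6 − 2.4×2.3 = 26.08 → no gain ✓.
Low-fitness (own payoff 14.5): to d=2.3 gives 31.6 − 5.4×2.3 = 19.18 → profitable ✗; to d=8.9 gives 48.7 − 5.4×8.9 = 0.64 → no gain ✓.
Mid-fitness (own payoff 31.6 − 3.8×2.3 = 22.86): to d=0 gives 14.5 → no gain ✓; to d=8.9 gives 48.7 − 3.8×8.9 = 14.88 → no gain ✓.
5 of the 6 constraints hold; not an equilibrium.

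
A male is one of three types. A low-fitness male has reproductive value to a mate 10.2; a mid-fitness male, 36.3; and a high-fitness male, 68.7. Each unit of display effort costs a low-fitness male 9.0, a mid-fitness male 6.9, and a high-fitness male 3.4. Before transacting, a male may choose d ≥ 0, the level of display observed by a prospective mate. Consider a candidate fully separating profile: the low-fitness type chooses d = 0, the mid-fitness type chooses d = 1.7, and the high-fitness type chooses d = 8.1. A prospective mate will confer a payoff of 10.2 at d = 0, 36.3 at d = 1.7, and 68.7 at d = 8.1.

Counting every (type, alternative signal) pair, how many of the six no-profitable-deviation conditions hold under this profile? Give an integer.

High-fitness (own payoff 68.7 − 3.4×8.1 = 41.16): to d=0 gives 10.2 → no gain ✓; to d=1.7 gives 36.3 − 3.4×1.7 = 30.52 → no gain ✓.
Mid-fitness (own payoff 36.3 − 6.9×1.7 = 24.57): to d=0 gives 10.2 → no gain ✓; to d=8.1 gives 68.7 − 6.9×8.1 = 12.81 → no gain ✓.
Low-fitness (own payoff 10.2): to d=1.7 gives 36.3 − 9.0×1.7 = 21 → profitable ✗; to d=8.1 gives 68.7 − 9.0×8.1 = -4.2 → no gain ✓.
5 of the 6 constraints hold; not an equilibrium.

5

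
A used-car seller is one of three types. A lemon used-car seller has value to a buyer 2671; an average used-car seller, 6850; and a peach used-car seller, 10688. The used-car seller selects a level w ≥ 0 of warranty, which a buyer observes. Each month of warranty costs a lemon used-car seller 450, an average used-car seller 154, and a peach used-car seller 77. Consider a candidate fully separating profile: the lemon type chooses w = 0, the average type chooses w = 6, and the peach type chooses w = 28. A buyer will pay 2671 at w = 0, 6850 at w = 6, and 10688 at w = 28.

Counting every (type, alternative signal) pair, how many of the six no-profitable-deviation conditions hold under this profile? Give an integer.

Peach (own payoff 10688 − 77×28 = 8532): to w=0 gives 2671 → no gain ✓; to w=6 gives 6850 − 77×6 = 6388 → no gain ✓.
Lemon (own payoff 2671): to w=6 gives 6850 − 450×6 = 4150 → profitable ✗; to w=28 gives 10688 − 450×28 = -1912 → no gain ✓.
Average (own payoff 6850 − 154×6 = 5926): to w=0 gives 2671 → no gain ✓; to w=28 gives 10688 − 154×28 = 6376 → profitable ✗.
4 of the 6 constraints hold; not an equilibrium.

4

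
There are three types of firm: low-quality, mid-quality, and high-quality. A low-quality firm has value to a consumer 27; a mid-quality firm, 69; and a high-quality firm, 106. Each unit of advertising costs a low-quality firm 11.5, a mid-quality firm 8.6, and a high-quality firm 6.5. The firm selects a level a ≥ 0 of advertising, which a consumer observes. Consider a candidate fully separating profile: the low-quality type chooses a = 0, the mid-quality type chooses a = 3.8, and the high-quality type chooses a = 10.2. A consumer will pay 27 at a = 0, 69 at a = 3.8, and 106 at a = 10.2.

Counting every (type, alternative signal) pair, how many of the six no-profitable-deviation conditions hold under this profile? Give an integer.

5

High-quality (own payoff 106 − 6.5×10.2 = 39.7): to a=0 gives 27 → no gain ✓; to a=3.8 gives 69 − 6.5×3.8 = 44.3 → profitable ✗.
Low-quality (own payoff 27): to a=3.8 gives 69 − 11.5×3.8 = 25.3 → no gain ✓; to a=10.2 gives 106 − 11.5×10.2 = -11.3 → no gain ✓.
Mid-quality (own payoff 69 − 8.6×3.8 = 36.32): to a=0 gives 27 → no gain ✓; to a=10.2 gives 106 − 8.6×10.2 = 18.28 → no gain ✓.
5 of the 6 constraints hold; not an equilibrium.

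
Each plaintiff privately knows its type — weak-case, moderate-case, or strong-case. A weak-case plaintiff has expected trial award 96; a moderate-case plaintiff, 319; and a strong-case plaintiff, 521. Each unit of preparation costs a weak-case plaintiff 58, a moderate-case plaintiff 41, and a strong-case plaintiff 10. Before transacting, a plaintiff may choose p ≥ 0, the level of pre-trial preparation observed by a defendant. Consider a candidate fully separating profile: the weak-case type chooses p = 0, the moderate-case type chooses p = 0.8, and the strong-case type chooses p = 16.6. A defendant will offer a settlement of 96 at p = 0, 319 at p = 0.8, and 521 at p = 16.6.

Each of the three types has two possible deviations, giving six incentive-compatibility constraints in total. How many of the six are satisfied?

Moderate-case (own payoff 319 − 41×0.8 = 286.2): to p=0 gives 96 → no gain ✓; to p=16.6 gives 521 − 41×16.6 = -159.6 → no gain ✓.
Strong-case (own payoff 521 − 10×16.6 = 355): to p=0 gives 96 → no gain ✓; to p=0.8 gives 319 − 10×0.8 = 311 → no gain ✓.
Weak-case (own payoff 96): to p=0.8 gives 319 − 58×0.8 = 272.6 → profitable ✗; to p=16.6 gives 521 − 58×16.6 = -441.8 → no gain ✓.
5 of the 6 constraints hold; not an equilibrium.

5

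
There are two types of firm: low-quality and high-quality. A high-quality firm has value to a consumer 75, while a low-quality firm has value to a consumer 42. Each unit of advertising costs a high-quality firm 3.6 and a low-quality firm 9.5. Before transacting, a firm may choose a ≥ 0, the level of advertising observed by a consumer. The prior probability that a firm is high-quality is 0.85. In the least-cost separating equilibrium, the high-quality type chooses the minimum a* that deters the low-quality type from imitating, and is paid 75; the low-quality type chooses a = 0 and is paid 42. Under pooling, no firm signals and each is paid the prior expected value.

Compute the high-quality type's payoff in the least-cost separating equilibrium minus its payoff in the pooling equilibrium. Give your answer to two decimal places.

Least-cost separating signal: a* solves 42 = 75 − 9.5·a*, so a* = (75 − 42)/9.5 ≈ 3.4737.
High-quality type's separating payoff: 75 − 3.6 × a* = 75 − 3.6 × (75 − 42)/9.5 = 75 − 118.8/9.5 ≈ 62.4947.
Pooling payoff: 0.85 × 75 + 0.15 × 42 = 70.05.
Difference: 62.4947 − 70.05 = -7.5553, i.e. -7.56 to two decimal places.
The high-quality type would prefer the pooling outcome.

-7.56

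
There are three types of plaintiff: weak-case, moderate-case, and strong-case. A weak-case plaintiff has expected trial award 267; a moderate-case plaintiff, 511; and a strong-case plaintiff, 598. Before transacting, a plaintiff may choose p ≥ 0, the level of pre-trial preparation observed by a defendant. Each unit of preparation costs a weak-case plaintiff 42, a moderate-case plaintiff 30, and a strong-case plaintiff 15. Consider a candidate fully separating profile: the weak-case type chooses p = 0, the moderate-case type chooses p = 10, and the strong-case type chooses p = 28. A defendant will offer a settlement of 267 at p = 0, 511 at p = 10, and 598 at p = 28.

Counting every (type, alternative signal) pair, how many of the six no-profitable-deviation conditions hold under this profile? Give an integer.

Moderate-case (own payoff 511 − 30×10 = 211): to p=0 gives 267 → profitable ✗; to p=28 gives 598 − 30×28 = -242 → no gain ✓.
Strong-case (own payoff 598 − 15×28 = 178): to p=0 gives 267 → profitable ✗; to p=10 gives 511 − 15×10 = 361 → profitable ✗.
Weak-case (own payoff 267): to p=10 gives 511 − 42×10 = 91 → no gain ✓; to p=28 gives 598 − 42×28 = -578 → no gain ✓.
3 of the 6 constraints hold; not an equilibrium.

3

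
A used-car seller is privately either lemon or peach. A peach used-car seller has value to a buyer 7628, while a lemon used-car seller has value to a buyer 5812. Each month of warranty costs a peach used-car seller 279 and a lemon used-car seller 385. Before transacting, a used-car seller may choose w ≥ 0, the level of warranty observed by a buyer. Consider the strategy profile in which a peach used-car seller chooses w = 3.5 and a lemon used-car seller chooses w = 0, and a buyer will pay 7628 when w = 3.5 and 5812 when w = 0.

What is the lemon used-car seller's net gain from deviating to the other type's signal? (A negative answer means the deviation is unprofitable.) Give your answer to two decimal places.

Playing w = 0 the lemon used-car seller receives 5812.
Deviating to w = 3.5 brings payment 7628 at cost 385 × 3.5 = 1347.5, netting 6280.5.
Gain from deviating: 6280.5 − 5812 = 468.50.
The gain is positive, so the lemon type's incentive-compatibility constraint is violated — this profile is not a separating equilibrium.

468.50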